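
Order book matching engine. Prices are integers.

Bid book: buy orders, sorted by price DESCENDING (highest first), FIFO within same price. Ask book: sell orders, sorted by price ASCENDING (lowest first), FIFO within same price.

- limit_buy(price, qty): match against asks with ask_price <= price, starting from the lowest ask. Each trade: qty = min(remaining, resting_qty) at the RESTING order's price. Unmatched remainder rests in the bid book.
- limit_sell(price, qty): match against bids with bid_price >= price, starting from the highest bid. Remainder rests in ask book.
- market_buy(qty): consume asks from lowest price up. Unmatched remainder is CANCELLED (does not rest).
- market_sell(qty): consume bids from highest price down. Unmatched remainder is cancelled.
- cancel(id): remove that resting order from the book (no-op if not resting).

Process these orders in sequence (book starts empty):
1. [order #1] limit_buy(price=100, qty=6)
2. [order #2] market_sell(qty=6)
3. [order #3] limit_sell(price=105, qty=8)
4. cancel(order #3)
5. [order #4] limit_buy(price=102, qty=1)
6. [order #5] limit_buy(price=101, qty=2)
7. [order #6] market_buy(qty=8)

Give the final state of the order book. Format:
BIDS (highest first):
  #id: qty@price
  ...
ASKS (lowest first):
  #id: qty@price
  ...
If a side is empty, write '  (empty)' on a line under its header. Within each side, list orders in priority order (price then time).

Answer: BIDS (highest first):
  #4: 1@102
  #5: 2@101
ASKS (lowest first):
  (empty)

Derivation:
After op 1 [order #1] limit_buy(price=100, qty=6): fills=none; bids=[#1:6@100] asks=[-]
After op 2 [order #2] market_sell(qty=6): fills=#1x#2:6@100; bids=[-] asks=[-]
After op 3 [order #3] limit_sell(price=105, qty=8): fills=none; bids=[-] asks=[#3:8@105]
After op 4 cancel(order #3): fills=none; bids=[-] asks=[-]
After op 5 [order #4] limit_buy(price=102, qty=1): fills=none; bids=[#4:1@102] asks=[-]
After op 6 [order #5] limit_buy(price=101, qty=2): fills=none; bids=[#4:1@102 #5:2@101] asks=[-]
After op 7 [order #6] market_buy(qty=8): fills=none; bids=[#4:1@102 #5:2@101] asks=[-]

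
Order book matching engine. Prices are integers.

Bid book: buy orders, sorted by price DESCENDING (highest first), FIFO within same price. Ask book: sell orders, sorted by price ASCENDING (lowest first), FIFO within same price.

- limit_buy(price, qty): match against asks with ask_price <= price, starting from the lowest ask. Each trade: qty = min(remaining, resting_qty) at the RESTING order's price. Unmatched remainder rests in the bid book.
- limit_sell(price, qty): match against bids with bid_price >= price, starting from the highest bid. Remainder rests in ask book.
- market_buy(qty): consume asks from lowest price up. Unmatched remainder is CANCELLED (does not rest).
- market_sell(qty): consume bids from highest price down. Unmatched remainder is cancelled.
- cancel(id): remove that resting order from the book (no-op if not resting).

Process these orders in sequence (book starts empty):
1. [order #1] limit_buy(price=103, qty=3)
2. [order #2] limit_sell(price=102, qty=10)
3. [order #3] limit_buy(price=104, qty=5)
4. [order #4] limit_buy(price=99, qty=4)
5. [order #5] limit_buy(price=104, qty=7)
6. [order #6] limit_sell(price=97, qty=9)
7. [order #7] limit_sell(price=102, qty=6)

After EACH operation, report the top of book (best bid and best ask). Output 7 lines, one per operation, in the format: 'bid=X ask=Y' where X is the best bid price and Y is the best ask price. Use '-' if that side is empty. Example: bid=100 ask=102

After op 1 [order #1] limit_buy(price=103, qty=3): fills=none; bids=[#1:3@103] asks=[-]
After op 2 [order #2] limit_sell(price=102, qty=10): fills=#1x#2:3@103; bids=[-] asks=[#2:7@102]
After op 3 [order #3] limit_buy(price=104, qty=5): fills=#3x#2:5@102; bids=[-] asks=[#2:2@102]
After op 4 [order #4] limit_buy(price=99, qty=4): fills=none; bids=[#4:4@99] asks=[#2:2@102]
After op 5 [order #5] limit_buy(price=104, qty=7): fills=#5x#2:2@102; bids=[#5:5@104 #4:4@99] asks=[-]
After op 6 [order #6] limit_sell(price=97, qty=9): fills=#5x#6:5@104 #4x#6:4@99; bids=[-] asks=[-]
After op 7 [order #7] limit_sell(price=102, qty=6): fills=none; bids=[-] asks=[#7:6@102]

Answer: bid=103 ask=-
bid=- ask=102
bid=- ask=102
bid=99 ask=102
bid=104 ask=-
bid=- ask=-
bid=- ask=102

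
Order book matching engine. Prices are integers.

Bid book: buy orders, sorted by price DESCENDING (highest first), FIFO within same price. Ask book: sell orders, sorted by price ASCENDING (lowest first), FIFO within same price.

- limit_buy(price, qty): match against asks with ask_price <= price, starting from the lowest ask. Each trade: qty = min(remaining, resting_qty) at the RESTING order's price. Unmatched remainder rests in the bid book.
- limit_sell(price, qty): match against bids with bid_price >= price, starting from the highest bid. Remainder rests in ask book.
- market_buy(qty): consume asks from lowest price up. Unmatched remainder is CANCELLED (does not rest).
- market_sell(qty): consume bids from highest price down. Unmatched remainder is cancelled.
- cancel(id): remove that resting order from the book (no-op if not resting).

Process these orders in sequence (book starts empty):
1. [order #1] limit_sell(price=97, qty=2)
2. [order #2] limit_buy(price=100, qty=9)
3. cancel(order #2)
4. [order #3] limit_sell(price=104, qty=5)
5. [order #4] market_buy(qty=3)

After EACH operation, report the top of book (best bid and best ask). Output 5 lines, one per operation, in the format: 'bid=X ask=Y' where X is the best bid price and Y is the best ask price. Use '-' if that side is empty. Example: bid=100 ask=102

After op 1 [order #1] limit_sell(price=97, qty=2): fills=none; bids=[-] asks=[#1:2@97]
After op 2 [order #2] limit_buy(price=100, qty=9): fills=#2x#1:2@97; bids=[#2:7@100] asks=[-]
After op 3 cancel(order #2): fills=none; bids=[-] asks=[-]
After op 4 [order #3] limit_sell(price=104, qty=5): fills=none; bids=[-] asks=[#3:5@104]
After op 5 [order #4] market_buy(qty=3): fills=#4x#3:3@104; bids=[-] asks=[#3:2@104]

Answer: bid=- ask=97
bid=100 ask=-
bid=- ask=-
bid=- ask=104
bid=- ask=104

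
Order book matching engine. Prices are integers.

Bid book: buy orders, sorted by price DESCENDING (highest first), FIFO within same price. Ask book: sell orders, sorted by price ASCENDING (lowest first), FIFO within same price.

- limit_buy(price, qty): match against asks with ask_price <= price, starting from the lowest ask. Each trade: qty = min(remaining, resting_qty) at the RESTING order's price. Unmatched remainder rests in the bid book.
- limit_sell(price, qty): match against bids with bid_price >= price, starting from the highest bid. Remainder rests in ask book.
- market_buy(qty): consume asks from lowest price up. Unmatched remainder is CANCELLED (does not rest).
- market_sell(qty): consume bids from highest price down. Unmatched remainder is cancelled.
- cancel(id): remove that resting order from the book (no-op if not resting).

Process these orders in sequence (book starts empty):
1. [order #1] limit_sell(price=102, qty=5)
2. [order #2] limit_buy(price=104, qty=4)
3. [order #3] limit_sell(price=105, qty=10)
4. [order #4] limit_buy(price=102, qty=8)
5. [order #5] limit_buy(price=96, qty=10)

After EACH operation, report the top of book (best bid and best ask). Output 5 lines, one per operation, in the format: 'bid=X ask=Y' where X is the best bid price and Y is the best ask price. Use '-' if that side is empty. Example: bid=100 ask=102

Answer: bid=- ask=102
bid=- ask=102
bid=- ask=102
bid=102 ask=105
bid=102 ask=105

Derivation:
After op 1 [order #1] limit_sell(price=102, qty=5): fills=none; bids=[-] asks=[#1:5@102]
After op 2 [order #2] limit_buy(price=104, qty=4): fills=#2x#1:4@102; bids=[-] asks=[#1:1@102]
After op 3 [order #3] limit_sell(price=105, qty=10): fills=none; bids=[-] asks=[#1:1@102 #3:10@105]
After op 4 [order #4] limit_buy(price=102, qty=8): fills=#4x#1:1@102; bids=[#4:7@102] asks=[#3:10@105]
After op 5 [order #5] limit_buy(price=96, qty=10): fills=none; bids=[#4:7@102 #5:10@96] asks=[#3:10@105]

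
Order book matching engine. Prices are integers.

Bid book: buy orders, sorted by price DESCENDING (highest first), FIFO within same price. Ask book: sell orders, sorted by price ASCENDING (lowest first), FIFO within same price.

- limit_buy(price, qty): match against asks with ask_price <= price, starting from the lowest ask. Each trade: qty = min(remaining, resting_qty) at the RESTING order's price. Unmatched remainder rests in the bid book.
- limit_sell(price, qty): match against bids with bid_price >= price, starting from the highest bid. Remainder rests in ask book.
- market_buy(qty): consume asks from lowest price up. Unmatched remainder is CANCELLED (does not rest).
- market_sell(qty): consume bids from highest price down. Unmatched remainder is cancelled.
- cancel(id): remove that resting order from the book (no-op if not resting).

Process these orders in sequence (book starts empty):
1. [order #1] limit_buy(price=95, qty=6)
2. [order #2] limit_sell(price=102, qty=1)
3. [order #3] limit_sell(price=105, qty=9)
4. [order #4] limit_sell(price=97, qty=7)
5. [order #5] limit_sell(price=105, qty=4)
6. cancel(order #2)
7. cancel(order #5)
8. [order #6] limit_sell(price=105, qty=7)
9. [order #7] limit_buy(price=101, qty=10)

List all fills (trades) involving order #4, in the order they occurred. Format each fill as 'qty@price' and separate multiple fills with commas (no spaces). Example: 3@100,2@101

After op 1 [order #1] limit_buy(price=95, qty=6): fills=none; bids=[#1:6@95] asks=[-]
After op 2 [order #2] limit_sell(price=102, qty=1): fills=none; bids=[#1:6@95] asks=[#2:1@102]
After op 3 [order #3] limit_sell(price=105, qty=9): fills=none; bids=[#1:6@95] asks=[#2:1@102 #3:9@105]
After op 4 [order #4] limit_sell(price=97, qty=7): fills=none; bids=[#1:6@95] asks=[#4:7@97 #2:1@102 #3:9@105]
After op 5 [order #5] limit_sell(price=105, qty=4): fills=none; bids=[#1:6@95] asks=[#4:7@97 #2:1@102 #3:9@105 #5:4@105]
After op 6 cancel(order #2): fills=none; bids=[#1:6@95] asks=[#4:7@97 #3:9@105 #5:4@105]
After op 7 cancel(order #5): fills=none; bids=[#1:6@95] asks=[#4:7@97 #3:9@105]
After op 8 [order #6] limit_sell(price=105, qty=7): fills=none; bids=[#1:6@95] asks=[#4:7@97 #3:9@105 #6:7@105]
After op 9 [order #7] limit_buy(price=101, qty=10): fills=#7x#4:7@97; bids=[#7:3@101 #1:6@95] asks=[#3:9@105 #6:7@105]

Answer: 7@97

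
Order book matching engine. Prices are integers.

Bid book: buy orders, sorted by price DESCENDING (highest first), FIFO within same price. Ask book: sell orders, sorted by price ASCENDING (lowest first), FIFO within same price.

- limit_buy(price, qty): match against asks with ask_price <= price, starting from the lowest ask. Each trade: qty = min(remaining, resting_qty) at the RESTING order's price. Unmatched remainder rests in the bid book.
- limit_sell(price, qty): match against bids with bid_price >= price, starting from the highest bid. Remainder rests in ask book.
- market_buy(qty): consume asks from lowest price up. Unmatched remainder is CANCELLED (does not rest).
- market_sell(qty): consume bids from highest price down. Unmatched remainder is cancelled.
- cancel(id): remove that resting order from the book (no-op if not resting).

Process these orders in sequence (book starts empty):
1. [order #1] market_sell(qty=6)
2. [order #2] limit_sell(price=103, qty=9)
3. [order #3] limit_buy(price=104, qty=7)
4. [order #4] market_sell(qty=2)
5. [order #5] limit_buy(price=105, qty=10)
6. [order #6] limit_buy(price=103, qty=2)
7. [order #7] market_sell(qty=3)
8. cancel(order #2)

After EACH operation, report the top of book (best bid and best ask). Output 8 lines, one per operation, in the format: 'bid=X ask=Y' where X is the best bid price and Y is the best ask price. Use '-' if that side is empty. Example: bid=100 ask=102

Answer: bid=- ask=-
bid=- ask=103
bid=- ask=103
bid=- ask=103
bid=105 ask=-
bid=105 ask=-
bid=105 ask=-
bid=105 ask=-

Derivation:
After op 1 [order #1] market_sell(qty=6): fills=none; bids=[-] asks=[-]
After op 2 [order #2] limit_sell(price=103, qty=9): fills=none; bids=[-] asks=[#2:9@103]
After op 3 [order #3] limit_buy(price=104, qty=7): fills=#3x#2:7@103; bids=[-] asks=[#2:2@103]
After op 4 [order #4] market_sell(qty=2): fills=none; bids=[-] asks=[#2:2@103]
After op 5 [order #5] limit_buy(price=105, qty=10): fills=#5x#2:2@103; bids=[#5:8@105] asks=[-]
After op 6 [order #6] limit_buy(price=103, qty=2): fills=none; bids=[#5:8@105 #6:2@103] asks=[-]
After op 7 [order #7] market_sell(qty=3): fills=#5x#7:3@105; bids=[#5:5@105 #6:2@103] asks=[-]
After op 8 cancel(order #2): fills=none; bids=[#5:5@105 #6:2@103] asks=[-]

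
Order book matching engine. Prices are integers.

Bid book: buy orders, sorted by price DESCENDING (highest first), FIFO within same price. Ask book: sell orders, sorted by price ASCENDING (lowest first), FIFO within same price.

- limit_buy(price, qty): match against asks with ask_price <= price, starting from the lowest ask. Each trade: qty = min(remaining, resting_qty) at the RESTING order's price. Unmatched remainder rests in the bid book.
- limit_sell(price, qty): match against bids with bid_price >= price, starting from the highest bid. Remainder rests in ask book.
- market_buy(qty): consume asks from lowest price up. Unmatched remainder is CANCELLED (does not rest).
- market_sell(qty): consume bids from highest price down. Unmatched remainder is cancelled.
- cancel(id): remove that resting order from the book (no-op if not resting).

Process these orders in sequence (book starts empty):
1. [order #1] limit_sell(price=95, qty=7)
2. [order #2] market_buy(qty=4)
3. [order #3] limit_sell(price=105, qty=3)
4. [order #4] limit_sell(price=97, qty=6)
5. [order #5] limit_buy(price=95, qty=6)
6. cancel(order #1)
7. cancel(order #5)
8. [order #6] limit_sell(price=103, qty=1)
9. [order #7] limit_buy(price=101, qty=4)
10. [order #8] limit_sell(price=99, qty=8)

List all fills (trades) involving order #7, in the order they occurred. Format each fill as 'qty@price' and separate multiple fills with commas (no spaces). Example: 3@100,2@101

Answer: 4@97

Derivation:
After op 1 [order #1] limit_sell(price=95, qty=7): fills=none; bids=[-] asks=[#1:7@95]
After op 2 [order #2] market_buy(qty=4): fills=#2x#1:4@95; bids=[-] asks=[#1:3@95]
After op 3 [order #3] limit_sell(price=105, qty=3): fills=none; bids=[-] asks=[#1:3@95 #3:3@105]
After op 4 [order #4] limit_sell(price=97, qty=6): fills=none; bids=[-] asks=[#1:3@95 #4:6@97 #3:3@105]
After op 5 [order #5] limit_buy(price=95, qty=6): fills=#5x#1:3@95; bids=[#5:3@95] asks=[#4:6@97 #3:3@105]
After op 6 cancel(order #1): fills=none; bids=[#5:3@95] asks=[#4:6@97 #3:3@105]
After op 7 cancel(order #5): fills=none; bids=[-] asks=[#4:6@97 #3:3@105]
After op 8 [order #6] limit_sell(price=103, qty=1): fills=none; bids=[-] asks=[#4:6@97 #6:1@103 #3:3@105]
After op 9 [order #7] limit_buy(price=101, qty=4): fills=#7x#4:4@97; bids=[-] asks=[#4:2@97 #6:1@103 #3:3@105]
After op 10 [order #8] limit_sell(price=99, qty=8): fills=none; bids=[-] asks=[#4:2@97 #8:8@99 #6:1@103 #3:3@105]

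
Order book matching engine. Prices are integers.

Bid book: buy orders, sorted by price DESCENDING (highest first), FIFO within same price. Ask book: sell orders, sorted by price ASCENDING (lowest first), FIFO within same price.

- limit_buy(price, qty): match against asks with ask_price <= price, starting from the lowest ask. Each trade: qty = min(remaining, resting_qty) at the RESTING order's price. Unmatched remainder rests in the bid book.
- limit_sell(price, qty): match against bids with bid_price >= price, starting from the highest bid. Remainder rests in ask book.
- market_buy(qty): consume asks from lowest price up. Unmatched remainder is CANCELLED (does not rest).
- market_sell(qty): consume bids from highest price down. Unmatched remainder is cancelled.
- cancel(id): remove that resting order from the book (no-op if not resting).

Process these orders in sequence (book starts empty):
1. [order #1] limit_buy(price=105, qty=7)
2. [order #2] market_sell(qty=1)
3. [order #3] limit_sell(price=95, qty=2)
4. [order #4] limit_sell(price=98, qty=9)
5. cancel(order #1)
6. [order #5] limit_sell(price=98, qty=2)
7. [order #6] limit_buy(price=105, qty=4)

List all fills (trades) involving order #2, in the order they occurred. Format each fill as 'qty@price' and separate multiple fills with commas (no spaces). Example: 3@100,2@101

Answer: 1@105

Derivation:
After op 1 [order #1] limit_buy(price=105, qty=7): fills=none; bids=[#1:7@105] asks=[-]
After op 2 [order #2] market_sell(qty=1): fills=#1x#2:1@105; bids=[#1:6@105] asks=[-]
After op 3 [order #3] limit_sell(price=95, qty=2): fills=#1x#3:2@105; bids=[#1:4@105] asks=[-]
After op 4 [order #4] limit_sell(price=98, qty=9): fills=#1x#4:4@105; bids=[-] asks=[#4:5@98]
After op 5 cancel(order #1): fills=none; bids=[-] asks=[#4:5@98]
After op 6 [order #5] limit_sell(price=98, qty=2): fills=none; bids=[-] asks=[#4:5@98 #5:2@98]
After op 7 [order #6] limit_buy(price=105, qty=4): fills=#6x#4:4@98; bids=[-] asks=[#4:1@98 #5:2@98]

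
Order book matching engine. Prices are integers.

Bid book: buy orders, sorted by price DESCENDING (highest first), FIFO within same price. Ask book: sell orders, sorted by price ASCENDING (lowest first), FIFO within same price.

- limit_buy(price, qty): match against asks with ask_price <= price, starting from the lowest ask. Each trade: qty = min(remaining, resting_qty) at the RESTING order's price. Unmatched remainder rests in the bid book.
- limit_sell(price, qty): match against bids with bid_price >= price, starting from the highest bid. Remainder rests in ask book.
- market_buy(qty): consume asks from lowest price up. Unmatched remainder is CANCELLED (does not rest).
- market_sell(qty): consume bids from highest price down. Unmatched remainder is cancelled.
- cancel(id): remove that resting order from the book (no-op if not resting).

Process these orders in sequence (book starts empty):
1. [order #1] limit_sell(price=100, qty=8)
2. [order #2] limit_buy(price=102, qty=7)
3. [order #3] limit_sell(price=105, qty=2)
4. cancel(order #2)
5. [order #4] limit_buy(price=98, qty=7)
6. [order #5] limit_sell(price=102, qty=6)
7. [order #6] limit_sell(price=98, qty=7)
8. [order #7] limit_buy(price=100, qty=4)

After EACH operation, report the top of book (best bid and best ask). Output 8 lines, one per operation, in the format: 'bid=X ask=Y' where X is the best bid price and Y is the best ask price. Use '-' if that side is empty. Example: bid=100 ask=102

After op 1 [order #1] limit_sell(price=100, qty=8): fills=none; bids=[-] asks=[#1:8@100]
After op 2 [order #2] limit_buy(price=102, qty=7): fills=#2x#1:7@100; bids=[-] asks=[#1:1@100]
After op 3 [order #3] limit_sell(price=105, qty=2): fills=none; bids=[-] asks=[#1:1@100 #3:2@105]
After op 4 cancel(order #2): fills=none; bids=[-] asks=[#1:1@100 #3:2@105]
After op 5 [order #4] limit_buy(price=98, qty=7): fills=none; bids=[#4:7@98] asks=[#1:1@100 #3:2@105]
After op 6 [order #5] limit_sell(price=102, qty=6): fills=none; bids=[#4:7@98] asks=[#1:1@100 #5:6@102 #3:2@105]
After op 7 [order #6] limit_sell(price=98, qty=7): fills=#4x#6:7@98; bids=[-] asks=[#1:1@100 #5:6@102 #3:2@105]
After op 8 [order #7] limit_buy(price=100, qty=4): fills=#7x#1:1@100; bids=[#7:3@100] asks=[#5:6@102 #3:2@105]

Answer: bid=- ask=100
bid=- ask=100
bid=- ask=100
bid=- ask=100
bid=98 ask=100
bid=98 ask=100
bid=- ask=100
bid=100 ask=102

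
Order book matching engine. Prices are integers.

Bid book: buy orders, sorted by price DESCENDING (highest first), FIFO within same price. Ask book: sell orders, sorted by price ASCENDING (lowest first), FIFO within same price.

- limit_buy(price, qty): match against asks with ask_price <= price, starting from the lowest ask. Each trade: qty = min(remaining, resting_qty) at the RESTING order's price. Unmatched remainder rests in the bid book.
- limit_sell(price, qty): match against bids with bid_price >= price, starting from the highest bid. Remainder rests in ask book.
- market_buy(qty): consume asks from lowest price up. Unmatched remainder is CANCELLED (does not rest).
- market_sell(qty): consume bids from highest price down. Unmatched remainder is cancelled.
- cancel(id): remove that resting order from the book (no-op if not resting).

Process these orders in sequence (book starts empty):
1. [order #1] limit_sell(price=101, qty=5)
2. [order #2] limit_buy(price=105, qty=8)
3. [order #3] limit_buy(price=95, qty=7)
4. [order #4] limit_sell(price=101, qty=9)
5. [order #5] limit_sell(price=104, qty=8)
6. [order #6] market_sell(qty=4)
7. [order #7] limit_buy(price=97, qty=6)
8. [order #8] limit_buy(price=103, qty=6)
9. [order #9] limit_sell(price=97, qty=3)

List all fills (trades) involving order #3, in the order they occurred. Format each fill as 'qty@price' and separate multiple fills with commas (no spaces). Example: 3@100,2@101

Answer: 4@95

Derivation:
After op 1 [order #1] limit_sell(price=101, qty=5): fills=none; bids=[-] asks=[#1:5@101]
After op 2 [order #2] limit_buy(price=105, qty=8): fills=#2x#1:5@101; bids=[#2:3@105] asks=[-]
After op 3 [order #3] limit_buy(price=95, qty=7): fills=none; bids=[#2:3@105 #3:7@95] asks=[-]
After op 4 [order #4] limit_sell(price=101, qty=9): fills=#2x#4:3@105; bids=[#3:7@95] asks=[#4:6@101]
After op 5 [order #5] limit_sell(price=104, qty=8): fills=none; bids=[#3:7@95] asks=[#4:6@101 #5:8@104]
After op 6 [order #6] market_sell(qty=4): fills=#3x#6:4@95; bids=[#3:3@95] asks=[#4:6@101 #5:8@104]
After op 7 [order #7] limit_buy(price=97, qty=6): fills=none; bids=[#7:6@97 #3:3@95] asks=[#4:6@101 #5:8@104]
After op 8 [order #8] limit_buy(price=103, qty=6): fills=#8x#4:6@101; bids=[#7:6@97 #3:3@95] asks=[#5:8@104]
After op 9 [order #9] limit_sell(price=97, qty=3): fills=#7x#9:3@97; bids=[#7:3@97 #3:3@95] asks=[#5:8@104]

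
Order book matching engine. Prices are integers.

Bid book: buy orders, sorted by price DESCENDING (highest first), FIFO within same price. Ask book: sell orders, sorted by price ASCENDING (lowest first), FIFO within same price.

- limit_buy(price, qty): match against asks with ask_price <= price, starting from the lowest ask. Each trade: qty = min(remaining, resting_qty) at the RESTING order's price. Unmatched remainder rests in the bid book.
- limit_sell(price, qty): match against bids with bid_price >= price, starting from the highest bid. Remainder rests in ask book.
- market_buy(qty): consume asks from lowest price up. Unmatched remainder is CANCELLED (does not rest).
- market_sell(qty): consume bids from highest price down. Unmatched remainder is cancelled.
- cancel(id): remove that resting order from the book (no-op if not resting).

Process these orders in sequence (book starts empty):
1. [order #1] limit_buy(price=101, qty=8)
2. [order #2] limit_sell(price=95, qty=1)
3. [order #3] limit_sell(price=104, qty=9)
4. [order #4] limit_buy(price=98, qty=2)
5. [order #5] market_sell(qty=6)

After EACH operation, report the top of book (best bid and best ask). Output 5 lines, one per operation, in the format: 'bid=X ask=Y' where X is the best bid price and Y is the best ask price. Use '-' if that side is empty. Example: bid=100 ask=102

Answer: bid=101 ask=-
bid=101 ask=-
bid=101 ask=104
bid=101 ask=104
bid=101 ask=104

Derivation:
After op 1 [order #1] limit_buy(price=101, qty=8): fills=none; bids=[#1:8@101] asks=[-]
After op 2 [order #2] limit_sell(price=95, qty=1): fills=#1x#2:1@101; bids=[#1:7@101] asks=[-]
After op 3 [order #3] limit_sell(price=104, qty=9): fills=none; bids=[#1:7@101] asks=[#3:9@104]
After op 4 [order #4] limit_buy(price=98, qty=2): fills=none; bids=[#1:7@101 #4:2@98] asks=[#3:9@104]
After op 5 [order #5] market_sell(qty=6): fills=#1x#5:6@101; bids=[#1:1@101 #4:2@98] asks=[#3:9@104]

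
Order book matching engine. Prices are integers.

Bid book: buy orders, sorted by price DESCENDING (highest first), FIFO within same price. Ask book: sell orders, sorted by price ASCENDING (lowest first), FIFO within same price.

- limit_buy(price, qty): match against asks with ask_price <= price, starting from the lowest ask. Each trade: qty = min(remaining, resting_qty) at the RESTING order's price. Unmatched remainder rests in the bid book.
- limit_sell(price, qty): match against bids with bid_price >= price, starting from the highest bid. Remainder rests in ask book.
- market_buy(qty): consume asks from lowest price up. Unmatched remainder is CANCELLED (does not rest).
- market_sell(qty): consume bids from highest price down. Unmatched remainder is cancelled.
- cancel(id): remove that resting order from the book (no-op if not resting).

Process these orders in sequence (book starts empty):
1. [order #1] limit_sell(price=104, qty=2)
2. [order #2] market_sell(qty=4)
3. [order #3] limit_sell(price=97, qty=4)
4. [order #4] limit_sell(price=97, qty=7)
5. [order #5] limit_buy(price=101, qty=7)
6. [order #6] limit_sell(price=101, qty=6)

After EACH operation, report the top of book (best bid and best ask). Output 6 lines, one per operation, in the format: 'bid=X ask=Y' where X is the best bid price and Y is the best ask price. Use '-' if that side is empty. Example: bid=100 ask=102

After op 1 [order #1] limit_sell(price=104, qty=2): fills=none; bids=[-] asks=[#1:2@104]
After op 2 [order #2] market_sell(qty=4): fills=none; bids=[-] asks=[#1:2@104]
After op 3 [order #3] limit_sell(price=97, qty=4): fills=none; bids=[-] asks=[#3:4@97 #1:2@104]
After op 4 [order #4] limit_sell(price=97, qty=7): fills=none; bids=[-] asks=[#3:4@97 #4:7@97 #1:2@104]
After op 5 [order #5] limit_buy(price=101, qty=7): fills=#5x#3:4@97 #5x#4:3@97; bids=[-] asks=[#4:4@97 #1:2@104]
After op 6 [order #6] limit_sell(price=101, qty=6): fills=none; bids=[-] asks=[#4:4@97 #6:6@101 #1:2@104]

Answer: bid=- ask=104
bid=- ask=104
bid=- ask=97
bid=- ask=97
bid=- ask=97
bid=- ask=97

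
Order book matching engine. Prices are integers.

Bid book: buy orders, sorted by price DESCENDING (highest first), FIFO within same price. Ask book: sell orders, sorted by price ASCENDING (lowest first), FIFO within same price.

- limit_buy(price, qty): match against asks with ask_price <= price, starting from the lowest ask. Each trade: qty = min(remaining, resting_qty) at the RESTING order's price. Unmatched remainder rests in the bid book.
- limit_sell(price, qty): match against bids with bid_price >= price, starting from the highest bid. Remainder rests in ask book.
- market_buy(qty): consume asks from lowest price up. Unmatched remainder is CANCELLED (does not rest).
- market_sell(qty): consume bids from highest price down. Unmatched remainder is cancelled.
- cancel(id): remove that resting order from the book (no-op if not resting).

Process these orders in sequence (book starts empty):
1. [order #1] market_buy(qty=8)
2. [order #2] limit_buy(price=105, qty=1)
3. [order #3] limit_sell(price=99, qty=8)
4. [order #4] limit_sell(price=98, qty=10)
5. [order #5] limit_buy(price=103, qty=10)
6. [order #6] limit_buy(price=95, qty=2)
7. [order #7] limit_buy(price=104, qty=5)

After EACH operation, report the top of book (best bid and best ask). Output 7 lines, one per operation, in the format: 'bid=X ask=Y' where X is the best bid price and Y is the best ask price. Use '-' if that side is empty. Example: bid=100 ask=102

After op 1 [order #1] market_buy(qty=8): fills=none; bids=[-] asks=[-]
After op 2 [order #2] limit_buy(price=105, qty=1): fills=none; bids=[#2:1@105] asks=[-]
After op 3 [order #3] limit_sell(price=99, qty=8): fills=#2x#3:1@105; bids=[-] asks=[#3:7@99]
After op 4 [order #4] limit_sell(price=98, qty=10): fills=none; bids=[-] asks=[#4:10@98 #3:7@99]
After op 5 [order #5] limit_buy(price=103, qty=10): fills=#5x#4:10@98; bids=[-] asks=[#3:7@99]
After op 6 [order #6] limit_buy(price=95, qty=2): fills=none; bids=[#6:2@95] asks=[#3:7@99]
After op 7 [order #7] limit_buy(price=104, qty=5): fills=#7x#3:5@99; bids=[#6:2@95] asks=[#3:2@99]

Answer: bid=- ask=-
bid=105 ask=-
bid=- ask=99
bid=- ask=98
bid=- ask=99
bid=95 ask=99
bid=95 ask=99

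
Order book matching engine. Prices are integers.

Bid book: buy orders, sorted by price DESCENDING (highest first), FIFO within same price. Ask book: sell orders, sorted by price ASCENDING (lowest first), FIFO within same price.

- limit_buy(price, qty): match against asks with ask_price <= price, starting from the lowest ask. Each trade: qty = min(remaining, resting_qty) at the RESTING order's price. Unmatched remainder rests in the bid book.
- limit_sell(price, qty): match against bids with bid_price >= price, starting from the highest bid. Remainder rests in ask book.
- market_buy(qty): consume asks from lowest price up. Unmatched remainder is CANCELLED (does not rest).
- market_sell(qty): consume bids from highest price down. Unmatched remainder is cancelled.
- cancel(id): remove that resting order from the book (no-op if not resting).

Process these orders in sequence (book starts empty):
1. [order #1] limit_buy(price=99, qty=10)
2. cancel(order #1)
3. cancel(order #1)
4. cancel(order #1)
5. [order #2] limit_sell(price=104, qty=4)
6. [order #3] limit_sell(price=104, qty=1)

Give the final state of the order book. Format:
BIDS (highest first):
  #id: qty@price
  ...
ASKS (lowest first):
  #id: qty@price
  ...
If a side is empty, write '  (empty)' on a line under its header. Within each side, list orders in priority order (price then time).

Answer: BIDS (highest first):
  (empty)
ASKS (lowest first):
  #2: 4@104
  #3: 1@104

Derivation:
After op 1 [order #1] limit_buy(price=99, qty=10): fills=none; bids=[#1:10@99] asks=[-]
After op 2 cancel(order #1): fills=none; bids=[-] asks=[-]
After op 3 cancel(order #1): fills=none; bids=[-] asks=[-]
After op 4 cancel(order #1): fills=none; bids=[-] asks=[-]
After op 5 [order #2] limit_sell(price=104, qty=4): fills=none; bids=[-] asks=[#2:4@104]
After op 6 [order #3] limit_sell(price=104, qty=1): fills=none; bids=[-] asks=[#2:4@104 #3:1@104]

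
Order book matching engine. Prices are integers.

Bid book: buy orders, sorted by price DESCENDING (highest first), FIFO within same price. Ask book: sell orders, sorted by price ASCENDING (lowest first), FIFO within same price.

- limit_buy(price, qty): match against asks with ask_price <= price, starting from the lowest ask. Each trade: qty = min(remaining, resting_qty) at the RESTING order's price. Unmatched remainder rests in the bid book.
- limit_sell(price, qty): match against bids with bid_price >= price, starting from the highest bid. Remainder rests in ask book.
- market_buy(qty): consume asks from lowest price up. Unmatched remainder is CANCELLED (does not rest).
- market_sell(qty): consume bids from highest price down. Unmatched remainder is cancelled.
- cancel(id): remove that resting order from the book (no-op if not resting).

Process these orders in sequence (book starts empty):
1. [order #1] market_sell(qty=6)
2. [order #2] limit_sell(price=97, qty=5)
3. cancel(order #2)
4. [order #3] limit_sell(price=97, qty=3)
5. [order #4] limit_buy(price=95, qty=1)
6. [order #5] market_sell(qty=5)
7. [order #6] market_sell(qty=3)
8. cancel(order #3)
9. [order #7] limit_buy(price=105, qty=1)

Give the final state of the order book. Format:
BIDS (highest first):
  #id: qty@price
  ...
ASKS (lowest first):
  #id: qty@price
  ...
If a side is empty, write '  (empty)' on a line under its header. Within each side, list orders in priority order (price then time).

After op 1 [order #1] market_sell(qty=6): fills=none; bids=[-] asks=[-]
After op 2 [order #2] limit_sell(price=97, qty=5): fills=none; bids=[-] asks=[#2:5@97]
After op 3 cancel(order #2): fills=none; bids=[-] asks=[-]
After op 4 [order #3] limit_sell(price=97, qty=3): fills=none; bids=[-] asks=[#3:3@97]
After op 5 [order #4] limit_buy(price=95, qty=1): fills=none; bids=[#4:1@95] asks=[#3:3@97]
After op 6 [order #5] market_sell(qty=5): fills=#4x#5:1@95; bids=[-] asks=[#3:3@97]
After op 7 [order #6] market_sell(qty=3): fills=none; bids=[-] asks=[#3:3@97]
After op 8 cancel(order #3): fills=none; bids=[-] asks=[-]
After op 9 [order #7] limit_buy(price=105, qty=1): fills=none; bids=[#7:1@105] asks=[-]

Answer: BIDS (highest first):
  #7: 1@105
ASKS (lowest first):
  (empty)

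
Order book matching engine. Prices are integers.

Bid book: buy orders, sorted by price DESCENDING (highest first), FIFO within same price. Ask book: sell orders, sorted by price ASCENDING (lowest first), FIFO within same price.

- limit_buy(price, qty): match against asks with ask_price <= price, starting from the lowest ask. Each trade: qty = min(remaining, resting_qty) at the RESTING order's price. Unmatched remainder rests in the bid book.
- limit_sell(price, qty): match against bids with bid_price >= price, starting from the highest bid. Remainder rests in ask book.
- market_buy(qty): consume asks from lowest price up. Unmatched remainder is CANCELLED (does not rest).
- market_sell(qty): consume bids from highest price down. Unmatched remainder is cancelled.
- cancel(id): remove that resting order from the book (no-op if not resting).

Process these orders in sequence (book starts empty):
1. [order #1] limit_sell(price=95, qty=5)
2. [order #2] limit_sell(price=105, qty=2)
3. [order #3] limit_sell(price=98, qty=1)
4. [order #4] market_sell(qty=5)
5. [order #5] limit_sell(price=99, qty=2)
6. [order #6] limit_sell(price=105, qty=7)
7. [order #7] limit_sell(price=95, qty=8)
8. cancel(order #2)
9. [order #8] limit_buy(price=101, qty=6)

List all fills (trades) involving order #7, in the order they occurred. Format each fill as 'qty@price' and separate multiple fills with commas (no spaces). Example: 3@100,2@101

Answer: 1@95

Derivation:
After op 1 [order #1] limit_sell(price=95, qty=5): fills=none; bids=[-] asks=[#1:5@95]
After op 2 [order #2] limit_sell(price=105, qty=2): fills=none; bids=[-] asks=[#1:5@95 #2:2@105]
After op 3 [order #3] limit_sell(price=98, qty=1): fills=none; bids=[-] asks=[#1:5@95 #3:1@98 #2:2@105]
After op 4 [order #4] market_sell(qty=5): fills=none; bids=[-] asks=[#1:5@95 #3:1@98 #2:2@105]
After op 5 [order #5] limit_sell(price=99, qty=2): fills=none; bids=[-] asks=[#1:5@95 #3:1@98 #5:2@99 #2:2@105]
After op 6 [order #6] limit_sell(price=105, qty=7): fills=none; bids=[-] asks=[#1:5@95 #3:1@98 #5:2@99 #2:2@105 #6:7@105]
After op 7 [order #7] limit_sell(price=95, qty=8): fills=none; bids=[-] asks=[#1:5@95 #7:8@95 #3:1@98 #5:2@99 #2:2@105 #6:7@105]
After op 8 cancel(order #2): fills=none; bids=[-] asks=[#1:5@95 #7:8@95 #3:1@98 #5:2@99 #6:7@105]
After op 9 [order #8] limit_buy(price=101, qty=6): fills=#8x#1:5@95 #8x#7:1@95; bids=[-] asks=[#7:7@95 #3:1@98 #5:2@99 #6:7@105]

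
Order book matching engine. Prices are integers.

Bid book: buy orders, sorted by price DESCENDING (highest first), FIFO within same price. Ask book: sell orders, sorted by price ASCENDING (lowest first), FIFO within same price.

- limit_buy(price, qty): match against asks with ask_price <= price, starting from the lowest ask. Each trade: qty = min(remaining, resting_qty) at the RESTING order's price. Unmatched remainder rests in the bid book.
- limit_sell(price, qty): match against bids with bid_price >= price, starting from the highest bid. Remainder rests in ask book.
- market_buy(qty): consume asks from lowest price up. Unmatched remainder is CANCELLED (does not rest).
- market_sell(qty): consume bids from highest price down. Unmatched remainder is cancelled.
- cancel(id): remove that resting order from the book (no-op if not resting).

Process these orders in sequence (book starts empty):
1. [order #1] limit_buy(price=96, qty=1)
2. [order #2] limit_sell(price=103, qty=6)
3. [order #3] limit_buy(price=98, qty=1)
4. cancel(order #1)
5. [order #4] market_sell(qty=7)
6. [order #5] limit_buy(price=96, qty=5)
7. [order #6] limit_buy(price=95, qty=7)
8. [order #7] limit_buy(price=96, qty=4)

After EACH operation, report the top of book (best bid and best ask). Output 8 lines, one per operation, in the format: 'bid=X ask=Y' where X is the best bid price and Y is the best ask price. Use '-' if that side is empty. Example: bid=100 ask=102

Answer: bid=96 ask=-
bid=96 ask=103
bid=98 ask=103
bid=98 ask=103
bid=- ask=103
bid=96 ask=103
bid=96 ask=103
bid=96 ask=103

Derivation:
After op 1 [order #1] limit_buy(price=96, qty=1): fills=none; bids=[#1:1@96] asks=[-]
After op 2 [order #2] limit_sell(price=103, qty=6): fills=none; bids=[#1:1@96] asks=[#2:6@103]
After op 3 [order #3] limit_buy(price=98, qty=1): fills=none; bids=[#3:1@98 #1:1@96] asks=[#2:6@103]
After op 4 cancel(order #1): fills=none; bids=[#3:1@98] asks=[#2:6@103]
After op 5 [order #4] market_sell(qty=7): fills=#3x#4:1@98; bids=[-] asks=[#2:6@103]
After op 6 [order #5] limit_buy(price=96, qty=5): fills=none; bids=[#5:5@96] asks=[#2:6@103]
After op 7 [order #6] limit_buy(price=95, qty=7): fills=none; bids=[#5:5@96 #6:7@95] asks=[#2:6@103]
After op 8 [order #7] limit_buy(price=96, qty=4): fills=none; bids=[#5:5@96 #7:4@96 #6:7@95] asks=[#2:6@103]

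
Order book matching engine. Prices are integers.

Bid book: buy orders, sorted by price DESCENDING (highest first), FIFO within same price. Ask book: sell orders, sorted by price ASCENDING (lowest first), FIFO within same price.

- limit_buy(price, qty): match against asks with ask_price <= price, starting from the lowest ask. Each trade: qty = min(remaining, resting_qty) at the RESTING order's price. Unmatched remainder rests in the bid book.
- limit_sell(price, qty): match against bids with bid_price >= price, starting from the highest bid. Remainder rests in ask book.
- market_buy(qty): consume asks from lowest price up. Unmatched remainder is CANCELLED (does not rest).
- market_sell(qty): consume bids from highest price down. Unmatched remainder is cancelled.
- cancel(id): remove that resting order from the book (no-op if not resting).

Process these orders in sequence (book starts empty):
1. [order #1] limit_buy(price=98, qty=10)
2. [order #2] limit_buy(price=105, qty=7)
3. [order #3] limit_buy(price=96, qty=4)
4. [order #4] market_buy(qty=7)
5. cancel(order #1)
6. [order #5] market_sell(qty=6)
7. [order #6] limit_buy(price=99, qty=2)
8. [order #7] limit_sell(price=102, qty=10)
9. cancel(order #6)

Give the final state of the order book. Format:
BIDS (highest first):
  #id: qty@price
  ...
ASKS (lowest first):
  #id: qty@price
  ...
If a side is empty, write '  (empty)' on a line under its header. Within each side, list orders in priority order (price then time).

After op 1 [order #1] limit_buy(price=98, qty=10): fills=none; bids=[#1:10@98] asks=[-]
After op 2 [order #2] limit_buy(price=105, qty=7): fills=none; bids=[#2:7@105 #1:10@98] asks=[-]
After op 3 [order #3] limit_buy(price=96, qty=4): fills=none; bids=[#2:7@105 #1:10@98 #3:4@96] asks=[-]
After op 4 [order #4] market_buy(qty=7): fills=none; bids=[#2:7@105 #1:10@98 #3:4@96] asks=[-]
After op 5 cancel(order #1): fills=none; bids=[#2:7@105 #3:4@96] asks=[-]
After op 6 [order #5] market_sell(qty=6): fills=#2x#5:6@105; bids=[#2:1@105 #3:4@96] asks=[-]
After op 7 [order #6] limit_buy(price=99, qty=2): fills=none; bids=[#2:1@105 #6:2@99 #3:4@96] asks=[-]
After op 8 [order #7] limit_sell(price=102, qty=10): fills=#2x#7:1@105; bids=[#6:2@99 #3:4@96] asks=[#7:9@102]
After op 9 cancel(order #6): fills=none; bids=[#3:4@96] asks=[#7:9@102]

Answer: BIDS (highest first):
  #3: 4@96
ASKS (lowest first):
  #7: 9@102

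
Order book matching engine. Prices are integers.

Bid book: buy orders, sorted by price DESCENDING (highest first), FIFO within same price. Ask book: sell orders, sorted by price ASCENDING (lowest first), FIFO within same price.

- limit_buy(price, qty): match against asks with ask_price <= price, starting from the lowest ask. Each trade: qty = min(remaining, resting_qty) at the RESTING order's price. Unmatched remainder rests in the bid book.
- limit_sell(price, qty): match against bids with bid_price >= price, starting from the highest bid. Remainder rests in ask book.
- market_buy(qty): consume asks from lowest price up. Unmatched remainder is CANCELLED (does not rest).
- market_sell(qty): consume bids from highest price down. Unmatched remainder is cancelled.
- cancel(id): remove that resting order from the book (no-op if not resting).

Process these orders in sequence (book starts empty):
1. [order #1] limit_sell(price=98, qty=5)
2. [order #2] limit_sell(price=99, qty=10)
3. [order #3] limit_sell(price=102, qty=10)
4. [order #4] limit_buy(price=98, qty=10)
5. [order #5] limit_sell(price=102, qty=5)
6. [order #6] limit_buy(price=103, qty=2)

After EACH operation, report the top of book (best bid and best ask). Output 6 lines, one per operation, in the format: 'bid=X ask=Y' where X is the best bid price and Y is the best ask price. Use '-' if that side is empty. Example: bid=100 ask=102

Answer: bid=- ask=98
bid=- ask=98
bid=- ask=98
bid=98 ask=99
bid=98 ask=99
bid=98 ask=99

Derivation:
After op 1 [order #1] limit_sell(price=98, qty=5): fills=none; bids=[-] asks=[#1:5@98]
After op 2 [order #2] limit_sell(price=99, qty=10): fills=none; bids=[-] asks=[#1:5@98 #2:10@99]
After op 3 [order #3] limit_sell(price=102, qty=10): fills=none; bids=[-] asks=[#1:5@98 #2:10@99 #3:10@102]
After op 4 [order #4] limit_buy(price=98, qty=10): fills=#4x#1:5@98; bids=[#4:5@98] asks=[#2:10@99 #3:10@102]
After op 5 [order #5] limit_sell(price=102, qty=5): fills=none; bids=[#4:5@98] asks=[#2:10@99 #3:10@102 #5:5@102]
After op 6 [order #6] limit_buy(price=103, qty=2): fills=#6x#2:2@99; bids=[#4:5@98] asks=[#2:8@99 #3:10@102 #5:5@102]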